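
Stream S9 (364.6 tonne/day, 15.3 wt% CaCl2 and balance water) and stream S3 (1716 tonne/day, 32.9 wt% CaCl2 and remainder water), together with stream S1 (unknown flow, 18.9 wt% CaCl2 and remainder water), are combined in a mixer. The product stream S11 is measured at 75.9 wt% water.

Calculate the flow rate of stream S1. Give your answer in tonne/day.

Let S1 be the unknown flow. Total out = 2080.6 + S1.
water balance: 1460.3 + 0.811·S1 = 0.759·(2080.6 + S1)
(0.811 − 0.759)·S1 = 0.759×2080.6 − 1460.3 = 118.92
S1 = 118.92 / 0.052 = 2287 tonne/day

2287 tonne/day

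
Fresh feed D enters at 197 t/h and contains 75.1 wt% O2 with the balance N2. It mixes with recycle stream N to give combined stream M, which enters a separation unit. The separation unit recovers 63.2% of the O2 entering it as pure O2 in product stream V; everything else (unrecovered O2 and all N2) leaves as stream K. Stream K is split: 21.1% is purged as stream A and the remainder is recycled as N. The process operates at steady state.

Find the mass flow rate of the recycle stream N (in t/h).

N2 enters only via D and leaves only via the purge: 197×0.249 = 0.211×(N2 in K), and the separation unit passes all N2, so N2 in M = N2 in K = 232.48 t/h.
O2 in M: m_A = 197×0.751 + (1−0.211)·(1−0.632)·m_A, so m_A = 147.95/0.7096 = 208.48 t/h.
K = (1−0.632)×208.48 + 232.48 = 309.2 t/h.
Recycle N = (1−0.211)×309.2 = 243.96 t/h.

244 t/h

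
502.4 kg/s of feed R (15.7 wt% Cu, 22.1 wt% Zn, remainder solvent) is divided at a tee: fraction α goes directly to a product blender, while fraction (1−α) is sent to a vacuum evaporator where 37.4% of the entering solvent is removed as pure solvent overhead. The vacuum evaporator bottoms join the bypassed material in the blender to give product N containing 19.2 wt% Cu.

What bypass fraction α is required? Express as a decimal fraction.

All 502.4×0.157 = 78.877 kg/s of Cu reaches N, so N = 78.877/0.192 = 410.82 kg/s and vapour = 91.583 kg/s.
The evaporator receives (1−α)·502.4 of feed at 0.622 solvent and removes 0.374 of that solvent:
0.374×0.622×(1−α)×502.4 = 91.583
(1−α) = 91.583/116.87 = 0.7836;  α = 0.2164.

0.216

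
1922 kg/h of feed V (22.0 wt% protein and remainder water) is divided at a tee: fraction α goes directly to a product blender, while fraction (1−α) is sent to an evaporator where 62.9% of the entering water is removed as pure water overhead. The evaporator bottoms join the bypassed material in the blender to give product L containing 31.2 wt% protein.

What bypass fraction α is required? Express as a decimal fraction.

All 1922×0.220 = 422.84 kg/h of protein reaches L, so L = 422.84/0.312 = 1355.3 kg/h and vapour = 566.74 kg/h.
The evaporator receives (1−α)·1922 of feed at 0.780 water and removes 0.629 of that water:
0.629×0.780×(1−α)×1922 = 566.74
(1−α) = 566.74/942.97 = 0.6010;  α = 0.3990.

0.399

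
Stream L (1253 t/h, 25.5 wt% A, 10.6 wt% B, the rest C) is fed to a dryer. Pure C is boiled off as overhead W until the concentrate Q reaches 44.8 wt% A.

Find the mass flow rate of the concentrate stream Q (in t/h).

A is conserved: 1253×0.255 = 319.51 t/h all reports to the concentrate.
Concentrate = 319.51/(target fraction) = 713.2 t/h.

713.2 t/h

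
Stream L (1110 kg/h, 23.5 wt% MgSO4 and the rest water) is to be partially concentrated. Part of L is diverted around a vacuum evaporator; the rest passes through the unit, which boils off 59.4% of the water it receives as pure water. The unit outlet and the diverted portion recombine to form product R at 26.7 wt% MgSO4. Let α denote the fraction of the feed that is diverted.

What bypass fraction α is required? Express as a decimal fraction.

0.736

All 1110×0.235 = 260.85 kg/h of MgSO4 reaches R, so R = 260.85/0.267 = 976.97 kg/h and vapour = 133.03 kg/h.
The evaporator receives (1−α)·1110 of feed at 0.765 water and removes 0.594 of that water:
0.594×0.765×(1−α)×1110 = 133.03
(1−α) = 133.03/504.4 = 0.2637;  α = 0.7363.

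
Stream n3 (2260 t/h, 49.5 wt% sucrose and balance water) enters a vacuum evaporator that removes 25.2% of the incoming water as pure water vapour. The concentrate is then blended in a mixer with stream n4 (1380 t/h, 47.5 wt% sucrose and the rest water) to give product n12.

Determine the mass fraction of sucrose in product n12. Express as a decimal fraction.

0.529

Vapour removed = 0.252×0.505×2260 = 287.61 t/h; concentrate = 1972.4 t/h.
sucrose reaching the mixer = 1118.7 (from concentrate) + 1380×0.475 = 1774.2 t/h.
Product flow = 1972.4 + 1380 = 3352.4 t/h; sucrose fraction = 0.529.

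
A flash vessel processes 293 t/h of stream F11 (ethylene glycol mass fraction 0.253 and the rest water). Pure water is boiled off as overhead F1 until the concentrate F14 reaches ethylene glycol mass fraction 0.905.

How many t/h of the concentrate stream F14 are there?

ethylene glycol is conserved: 293×0.253 = 74.129 t/h all reports to the concentrate.
Concentrate = 74.129/(target fraction) = 81.91 t/h.

81.91 t/h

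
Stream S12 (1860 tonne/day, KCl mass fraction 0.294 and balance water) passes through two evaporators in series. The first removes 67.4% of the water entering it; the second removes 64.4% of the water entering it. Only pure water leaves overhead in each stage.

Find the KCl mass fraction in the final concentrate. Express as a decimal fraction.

water in feed = 1860×0.706 = 1313.2 tonne/day.
After stage 1: water left = (1−0.674)×1313.2 = 428.09; stream total = 974.93 tonne/day.
After stage 2: water left = (1−0.644)×428.09 = 152.4; final concentrate = 699.24 tonne/day.
KCl fraction = 546.84/699.24 = 0.782.

0.782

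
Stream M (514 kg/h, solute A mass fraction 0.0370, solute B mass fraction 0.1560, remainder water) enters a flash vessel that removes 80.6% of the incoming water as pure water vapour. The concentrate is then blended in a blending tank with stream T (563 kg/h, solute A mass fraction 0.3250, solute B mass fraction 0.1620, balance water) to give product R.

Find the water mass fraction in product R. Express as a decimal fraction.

0.4972

Vapour removed = 0.806×0.807×514 = 334.33 kg/h; concentrate = 179.67 kg/h.
water reaching the mixer = 80.471 (from concentrate) + 563×0.513 = 369.29 kg/h.
Product flow = 179.67 + 563 = 742.67 kg/h; water fraction = 0.4972.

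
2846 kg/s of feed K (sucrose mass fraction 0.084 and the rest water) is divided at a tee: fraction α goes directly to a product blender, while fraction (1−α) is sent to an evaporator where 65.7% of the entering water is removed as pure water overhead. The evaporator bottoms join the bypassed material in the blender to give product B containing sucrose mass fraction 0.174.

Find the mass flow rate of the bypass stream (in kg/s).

399.9 kg/s

All 2846×0.084 = 239.06 kg/s of sucrose reaches B, so B = 239.06/0.174 = 1373.9 kg/s and vapour = 1472.1 kg/s.
The evaporator receives (1−α)·2846 of feed at 0.916 water and removes 0.657 of that water:
0.657×0.916×(1−α)×2846 = 1472.1
(1−α) = 1472.1/1712.8 = 0.8595;  α = 0.1405.
Bypass flow = 0.1405×2846 = 399.94 kg/s.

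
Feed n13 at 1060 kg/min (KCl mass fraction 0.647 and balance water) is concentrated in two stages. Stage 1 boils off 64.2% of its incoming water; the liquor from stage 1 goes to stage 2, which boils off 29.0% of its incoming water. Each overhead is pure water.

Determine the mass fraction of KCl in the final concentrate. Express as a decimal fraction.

water in feed = 1060×0.353 = 374.18 kg/min.
After stage 1: water left = (1−0.642)×374.18 = 133.96; stream total = 819.78 kg/min.
After stage 2: water left = (1−0.290)×133.96 = 95.109; final concentrate = 780.93 kg/min.
KCl fraction = 685.82/780.93 = 0.878.

0.878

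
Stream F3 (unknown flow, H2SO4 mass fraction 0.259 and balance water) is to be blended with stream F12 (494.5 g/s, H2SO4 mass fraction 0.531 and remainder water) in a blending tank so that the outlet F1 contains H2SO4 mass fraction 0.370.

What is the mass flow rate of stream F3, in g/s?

Let F3 be the unknown flow. Total out = 494.5 + F3.
H2SO4 balance: 262.58 + 0.259·F3 = 0.370·(494.5 + F3)
(0.259 − 0.370)·F3 = 0.370×494.5 − 262.58 = -79.614
F3 = -79.614 / -0.111 = 717.25 g/s

717.2 g/s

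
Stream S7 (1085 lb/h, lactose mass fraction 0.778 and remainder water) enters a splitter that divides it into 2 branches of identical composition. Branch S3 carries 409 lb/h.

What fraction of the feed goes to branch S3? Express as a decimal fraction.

Fraction to S3 = 409/1085 = 0.3770.

0.377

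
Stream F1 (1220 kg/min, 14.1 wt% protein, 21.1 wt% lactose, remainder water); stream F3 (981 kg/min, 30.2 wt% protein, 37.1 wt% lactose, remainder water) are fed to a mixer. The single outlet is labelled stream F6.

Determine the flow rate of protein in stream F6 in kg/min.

protein out = protein in = 1220×0.141 + 981×0.302 = 468.28 kg/min.

468.3 kg/min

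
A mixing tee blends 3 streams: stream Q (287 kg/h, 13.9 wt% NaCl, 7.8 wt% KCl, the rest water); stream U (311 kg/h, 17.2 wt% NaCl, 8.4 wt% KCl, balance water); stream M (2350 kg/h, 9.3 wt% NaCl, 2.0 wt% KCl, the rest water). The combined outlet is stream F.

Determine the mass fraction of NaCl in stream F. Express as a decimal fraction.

0.106

Total flow out = 287 + 311 + 2350 = 2948 kg/h.
NaCl in = 287×0.139 + 311×0.172 + 2350×0.093 = 311.94 kg/h.
NaCl mass fraction in F = 311.94/2948 = 0.106.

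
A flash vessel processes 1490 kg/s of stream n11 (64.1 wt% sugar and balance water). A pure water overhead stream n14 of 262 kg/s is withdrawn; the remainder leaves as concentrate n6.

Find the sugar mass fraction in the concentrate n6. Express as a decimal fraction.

sugar is not removed: 1490×0.641 = 955.09 kg/s of sugar enters n6.
Concentrate = 1490 − 262 = 1228 kg/s.
Mass fraction = 955.09/1228 = 0.778.

0.778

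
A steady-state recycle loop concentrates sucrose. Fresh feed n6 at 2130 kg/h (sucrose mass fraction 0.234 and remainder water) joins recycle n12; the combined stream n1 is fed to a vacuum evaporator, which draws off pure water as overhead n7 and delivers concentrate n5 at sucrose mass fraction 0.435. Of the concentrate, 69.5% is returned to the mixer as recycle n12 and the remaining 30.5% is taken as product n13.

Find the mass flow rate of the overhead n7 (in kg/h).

Overall sucrose balance (none leaves overhead): sucrose in fresh feed = sucrose in product, i.e. 2130×0.234 = (1−0.695)·n5·0.435.
n5 = 498.42/(0.435×0.305) = 3756.7 kg/h.
Recycle n12 = 0.695×3756.7 = 2610.9 kg/h.
Combined feed n1 = 2130 + 2610.9 = 4740.9 kg/h.
Overhead n7 = n1 − n5 = 4740.9 − 3756.7 = 984.21 kg/h.

984.2 kg/h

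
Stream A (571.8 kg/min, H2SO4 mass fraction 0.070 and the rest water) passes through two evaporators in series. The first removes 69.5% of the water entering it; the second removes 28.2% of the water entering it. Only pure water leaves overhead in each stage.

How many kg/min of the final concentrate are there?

water in feed = 571.8×0.930 = 531.77 kg/min.
After stage 1: water left = (1−0.695)×531.77 = 162.19; stream total = 202.22 kg/min.
After stage 2: water left = (1−0.282)×162.19 = 116.45; final concentrate = 156.48 kg/min.

156.5 kg/min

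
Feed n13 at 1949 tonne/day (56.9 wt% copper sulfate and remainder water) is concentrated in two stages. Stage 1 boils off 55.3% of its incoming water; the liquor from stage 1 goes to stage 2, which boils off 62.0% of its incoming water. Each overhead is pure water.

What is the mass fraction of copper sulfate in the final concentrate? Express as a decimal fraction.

0.886

water in feed = 1949×0.431 = 840.02 tonne/day.
After stage 1: water left = (1−0.553)×840.02 = 375.49; stream total = 1484.5 tonne/day.
After stage 2: water left = (1−0.620)×375.49 = 142.69; final concentrate = 1251.7 tonne/day.
copper sulfate fraction = 1109/1251.7 = 0.886.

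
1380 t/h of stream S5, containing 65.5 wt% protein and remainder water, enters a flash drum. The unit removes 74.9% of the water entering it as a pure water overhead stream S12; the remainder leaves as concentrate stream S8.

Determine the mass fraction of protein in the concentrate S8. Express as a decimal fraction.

protein is not removed: 1380×0.655 = 903.9 t/h of protein enters S8.
water entering = 1380×0.345 = 476.1 t/h; overhead removed = 0.749×476.1 = 356.6 t/h.
Concentrate = 1380 − 356.6 = 1023.4 t/h.
Mass fraction = 903.9/1023.4 = 0.8832.

0.8832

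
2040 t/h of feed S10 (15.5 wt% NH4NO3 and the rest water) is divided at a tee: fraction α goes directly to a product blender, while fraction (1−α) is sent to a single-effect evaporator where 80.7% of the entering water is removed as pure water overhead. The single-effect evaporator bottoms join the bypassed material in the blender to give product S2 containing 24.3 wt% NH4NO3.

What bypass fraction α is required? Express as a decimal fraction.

All 2040×0.155 = 316.2 t/h of NH4NO3 reaches S2, so S2 = 316.2/0.243 = 1301.2 t/h and vapour = 738.77 t/h.
The evaporator receives (1−α)·2040 of feed at 0.845 water and removes 0.807 of that water:
0.807×0.845×(1−α)×2040 = 738.77
(1−α) = 738.77/1391.1 = 0.5311;  α = 0.4689.

0.469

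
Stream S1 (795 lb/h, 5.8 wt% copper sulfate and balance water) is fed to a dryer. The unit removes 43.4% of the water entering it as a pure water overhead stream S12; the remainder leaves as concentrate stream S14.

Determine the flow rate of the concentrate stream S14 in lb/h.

470 lb/h

water entering = 795×0.942 = 748.89 lb/h; overhead removed = 0.434×748.89 = 325.02 lb/h.
Concentrate = 795 − 325.02 = 469.98 lb/h.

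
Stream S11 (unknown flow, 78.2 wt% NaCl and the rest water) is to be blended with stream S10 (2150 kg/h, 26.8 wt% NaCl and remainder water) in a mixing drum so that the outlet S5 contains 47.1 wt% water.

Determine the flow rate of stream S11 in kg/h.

Let S11 be the unknown flow. Total out = 2150 + S11.
water balance: 1573.8 + 0.218·S11 = 0.471·(2150 + S11)
(0.218 − 0.471)·S11 = 0.471×2150 − 1573.8 = -561.15
S11 = -561.15 / -0.253 = 2218 kg/h

2218 kg/h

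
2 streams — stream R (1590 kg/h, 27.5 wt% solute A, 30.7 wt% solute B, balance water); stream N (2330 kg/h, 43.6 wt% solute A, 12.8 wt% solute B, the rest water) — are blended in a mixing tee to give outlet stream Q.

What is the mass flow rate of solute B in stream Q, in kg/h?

786.4 kg/h

solute B out = solute B in = 1590×0.307 + 2330×0.128 = 786.37 kg/h.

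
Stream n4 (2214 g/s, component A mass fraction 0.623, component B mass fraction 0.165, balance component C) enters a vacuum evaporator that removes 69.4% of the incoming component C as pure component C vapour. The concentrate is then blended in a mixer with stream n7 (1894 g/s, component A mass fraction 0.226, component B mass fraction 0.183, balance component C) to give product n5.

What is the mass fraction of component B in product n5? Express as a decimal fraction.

Vapour removed = 0.694×0.212×2214 = 325.74 g/s; concentrate = 1888.3 g/s.
component B reaching the mixer = 365.31 (from concentrate) + 1894×0.183 = 711.91 g/s.
Product flow = 1888.3 + 1894 = 3782.3 g/s; component B fraction = 0.188.

0.188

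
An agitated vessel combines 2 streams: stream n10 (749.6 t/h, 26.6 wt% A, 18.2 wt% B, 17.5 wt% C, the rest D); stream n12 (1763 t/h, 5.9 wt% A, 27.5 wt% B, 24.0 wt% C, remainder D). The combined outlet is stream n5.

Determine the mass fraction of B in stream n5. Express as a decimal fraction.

Total flow out = 749.6 + 1763 = 2512.6 t/h.
B in = 749.6×0.182 + 1763×0.275 = 621.25 t/h.
B mass fraction in n5 = 621.25/2512.6 = 0.247.

0.247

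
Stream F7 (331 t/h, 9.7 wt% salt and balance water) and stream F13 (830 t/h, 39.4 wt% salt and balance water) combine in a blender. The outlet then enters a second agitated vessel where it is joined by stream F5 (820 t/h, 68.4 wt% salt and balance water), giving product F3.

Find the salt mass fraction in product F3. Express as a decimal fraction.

Overall, product flow = 1981 t/h.
salt in = 331×0.097 + 830×0.394 + 820×0.684 = 920.01 t/h.
salt fraction in F3 = 0.464.

0.464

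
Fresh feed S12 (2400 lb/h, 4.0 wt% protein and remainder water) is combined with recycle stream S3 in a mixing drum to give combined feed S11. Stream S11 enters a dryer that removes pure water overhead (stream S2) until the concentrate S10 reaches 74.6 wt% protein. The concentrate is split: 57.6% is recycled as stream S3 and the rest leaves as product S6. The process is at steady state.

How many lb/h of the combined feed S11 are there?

2575 lb/h

Overall protein balance (none leaves overhead): protein in fresh feed = protein in product, i.e. 2400×0.040 = (1−0.576)·S10·0.746.
S10 = 96/(0.746×0.424) = 303.51 lb/h.
Recycle S3 = 0.576×303.51 = 174.82 lb/h.
Combined feed S11 = 2400 + 174.82 = 2574.8 lb/h.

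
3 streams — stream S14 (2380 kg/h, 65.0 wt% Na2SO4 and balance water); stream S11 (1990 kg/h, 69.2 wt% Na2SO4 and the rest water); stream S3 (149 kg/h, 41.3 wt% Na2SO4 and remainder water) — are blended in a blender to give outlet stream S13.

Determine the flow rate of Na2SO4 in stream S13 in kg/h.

2986 kg/h

Na2SO4 out = Na2SO4 in = 2380×0.650 + 1990×0.692 + 149×0.413 = 2985.6 kg/h.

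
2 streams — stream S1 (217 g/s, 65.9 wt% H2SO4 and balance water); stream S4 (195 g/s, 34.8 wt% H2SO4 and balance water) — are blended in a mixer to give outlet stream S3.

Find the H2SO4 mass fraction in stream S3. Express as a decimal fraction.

Total flow out = 217 + 195 = 412 g/s.
H2SO4 in = 217×0.659 + 195×0.348 = 210.86 g/s.
H2SO4 mass fraction in S3 = 210.86/412 = 0.5118.

0.5118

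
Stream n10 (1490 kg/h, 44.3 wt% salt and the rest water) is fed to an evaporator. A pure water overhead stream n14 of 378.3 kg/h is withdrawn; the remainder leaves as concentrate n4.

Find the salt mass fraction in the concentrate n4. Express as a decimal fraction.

salt is not removed: 1490×0.443 = 660.07 kg/h of salt enters n4.
Concentrate = 1490 − 378.3 = 1111.7 kg/h.
Mass fraction = 660.07/1111.7 = 0.594.

0.594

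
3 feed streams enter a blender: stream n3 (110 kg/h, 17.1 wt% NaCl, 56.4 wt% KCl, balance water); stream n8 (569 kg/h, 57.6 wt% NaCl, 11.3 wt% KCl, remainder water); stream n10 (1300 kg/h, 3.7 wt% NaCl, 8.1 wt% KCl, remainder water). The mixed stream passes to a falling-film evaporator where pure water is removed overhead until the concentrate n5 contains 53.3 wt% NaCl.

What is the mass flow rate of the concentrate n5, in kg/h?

NaCl entering = 110×0.171 + 569×0.576 + 1300×0.037 = 394.65 kg/h.
All NaCl reports to n5, so n5 = 394.65/0.533 = 740.44 kg/h.

740.4 kg/h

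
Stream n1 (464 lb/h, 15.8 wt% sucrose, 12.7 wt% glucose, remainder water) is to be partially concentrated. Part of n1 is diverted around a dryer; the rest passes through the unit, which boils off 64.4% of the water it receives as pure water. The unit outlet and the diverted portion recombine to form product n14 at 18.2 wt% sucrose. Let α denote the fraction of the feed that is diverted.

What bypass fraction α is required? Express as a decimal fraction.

0.714

All 464×0.158 = 73.312 lb/h of sucrose reaches n14, so n14 = 73.312/0.182 = 402.81 lb/h and vapour = 61.187 lb/h.
The evaporator receives (1−α)·464 of feed at 0.715 water and removes 0.644 of that water:
0.644×0.715×(1−α)×464 = 61.187
(1−α) = 61.187/213.65 = 0.2864;  α = 0.7136.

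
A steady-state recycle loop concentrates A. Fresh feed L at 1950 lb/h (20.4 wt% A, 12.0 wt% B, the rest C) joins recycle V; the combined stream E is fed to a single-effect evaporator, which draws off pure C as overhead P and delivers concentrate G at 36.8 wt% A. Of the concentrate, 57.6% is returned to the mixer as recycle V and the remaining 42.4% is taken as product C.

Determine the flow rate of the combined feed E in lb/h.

Overall A balance (none leaves overhead): A in fresh feed = A in product, i.e. 1950×0.204 = (1−0.576)·G·0.368.
G = 397.8/(0.368×0.424) = 2549.5 lb/h.
Recycle V = 0.576×2549.5 = 1468.5 lb/h.
Combined feed E = 1950 + 1468.5 = 3418.5 lb/h.

3418 lb/h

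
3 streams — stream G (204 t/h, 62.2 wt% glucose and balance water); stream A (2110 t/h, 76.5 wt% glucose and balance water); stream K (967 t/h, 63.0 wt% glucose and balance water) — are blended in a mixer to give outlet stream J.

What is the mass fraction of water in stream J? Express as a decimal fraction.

Total flow out = 204 + 2110 + 967 = 3281 t/h.
water in = 204×0.378 + 2110×0.235 + 967×0.370 = 930.75 t/h.
water mass fraction in J = 930.75/3281 = 0.284.

0.284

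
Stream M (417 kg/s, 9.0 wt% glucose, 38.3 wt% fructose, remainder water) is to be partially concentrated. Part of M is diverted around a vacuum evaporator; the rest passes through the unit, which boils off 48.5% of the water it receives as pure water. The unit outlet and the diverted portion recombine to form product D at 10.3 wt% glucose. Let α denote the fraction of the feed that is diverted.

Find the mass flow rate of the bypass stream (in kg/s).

211.1 kg/s

All 417×0.090 = 37.53 kg/s of glucose reaches D, so D = 37.53/0.103 = 364.37 kg/s and vapour = 52.631 kg/s.
The evaporator receives (1−α)·417 of feed at 0.527 water and removes 0.485 of that water:
0.485×0.527×(1−α)×417 = 52.631
(1−α) = 52.631/106.58 = 0.4938;  α = 0.5062.
Bypass flow = 0.5062×417 = 211.08 kg/s.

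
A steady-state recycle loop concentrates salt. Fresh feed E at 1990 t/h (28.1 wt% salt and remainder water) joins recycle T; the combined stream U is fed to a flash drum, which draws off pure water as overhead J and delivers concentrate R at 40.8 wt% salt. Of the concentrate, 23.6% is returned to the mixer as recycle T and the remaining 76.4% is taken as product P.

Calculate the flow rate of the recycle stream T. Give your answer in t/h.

423.4 t/h

Overall salt balance (none leaves overhead): salt in fresh feed = salt in product, i.e. 1990×0.281 = (1−0.236)·R·0.408.
R = 559.19/(0.408×0.764) = 1793.9 t/h.
Recycle T = 0.236×1793.9 = 423.37 t/h.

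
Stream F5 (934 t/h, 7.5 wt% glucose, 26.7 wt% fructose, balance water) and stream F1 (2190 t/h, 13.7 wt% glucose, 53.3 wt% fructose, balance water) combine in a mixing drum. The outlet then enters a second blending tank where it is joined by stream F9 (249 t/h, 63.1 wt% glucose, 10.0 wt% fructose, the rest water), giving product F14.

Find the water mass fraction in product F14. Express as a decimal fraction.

0.4163

Overall, product flow = 3373 t/h.
water in = 934×0.658 + 2190×0.330 + 249×0.269 = 1404.3 t/h.
water fraction in F14 = 0.4163.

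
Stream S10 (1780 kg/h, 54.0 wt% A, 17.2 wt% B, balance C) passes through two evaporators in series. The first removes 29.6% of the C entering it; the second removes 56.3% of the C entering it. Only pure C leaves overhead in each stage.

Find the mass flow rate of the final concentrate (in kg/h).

C in feed = 1780×0.288 = 512.64 kg/h.
After stage 1: C left = (1−0.296)×512.64 = 360.9; stream total = 1628.3 kg/h.
After stage 2: C left = (1−0.563)×360.9 = 157.71; final concentrate = 1425.1 kg/h.

1425 kg/h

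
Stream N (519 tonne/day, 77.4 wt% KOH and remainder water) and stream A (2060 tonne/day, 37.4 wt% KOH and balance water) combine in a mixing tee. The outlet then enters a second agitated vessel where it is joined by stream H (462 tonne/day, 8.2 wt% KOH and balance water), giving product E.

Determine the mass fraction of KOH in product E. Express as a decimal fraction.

Overall, product flow = 3041 tonne/day.
KOH in = 519×0.774 + 2060×0.374 + 462×0.082 = 1210 tonne/day.
KOH fraction in E = 0.3979.

0.3979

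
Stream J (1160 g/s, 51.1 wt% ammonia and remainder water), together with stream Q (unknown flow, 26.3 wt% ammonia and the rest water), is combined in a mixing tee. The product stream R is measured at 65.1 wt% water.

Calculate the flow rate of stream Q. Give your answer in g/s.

2185 g/s

Let Q be the unknown flow. Total out = 1160 + Q.
water balance: 567.24 + 0.737·Q = 0.651·(1160 + Q)
(0.737 − 0.651)·Q = 0.651×1160 − 567.24 = 187.92
Q = 187.92 / 0.086 = 2185.1 g/s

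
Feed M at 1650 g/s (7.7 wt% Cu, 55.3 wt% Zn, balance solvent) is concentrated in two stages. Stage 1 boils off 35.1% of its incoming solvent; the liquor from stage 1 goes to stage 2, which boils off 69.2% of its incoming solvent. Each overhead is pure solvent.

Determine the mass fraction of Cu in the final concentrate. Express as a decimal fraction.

solvent in feed = 1650×0.370 = 610.5 g/s.
After stage 1: solvent left = (1−0.351)×610.5 = 396.21; stream total = 1435.7 g/s.
After stage 2: solvent left = (1−0.692)×396.21 = 122.03; final concentrate = 1161.5 g/s.
Cu fraction = 127.05/1161.5 = 0.1094.

0.1094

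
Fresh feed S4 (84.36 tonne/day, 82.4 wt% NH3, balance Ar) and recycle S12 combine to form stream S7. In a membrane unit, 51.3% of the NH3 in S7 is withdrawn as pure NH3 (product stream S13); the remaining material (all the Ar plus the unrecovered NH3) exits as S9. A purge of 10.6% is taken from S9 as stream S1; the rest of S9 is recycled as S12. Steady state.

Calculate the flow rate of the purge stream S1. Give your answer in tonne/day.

Ar enters only via S4 and leaves only via the purge: 84.36×0.176 = 0.106×(Ar in S9), and the membrane unit passes all Ar, so Ar in S7 = Ar in S9 = 140.07 tonne/day.
NH3 in S7: m_A = 84.36×0.824 + (1−0.106)·(1−0.513)·m_A, so m_A = 69.513/0.5646 = 123.11 tonne/day.
S9 = (1−0.513)×123.11 + 140.07 = 200.03 tonne/day.
Purge S1 = 0.106×200.03 = 21.203 tonne/day.

21.2 tonne/day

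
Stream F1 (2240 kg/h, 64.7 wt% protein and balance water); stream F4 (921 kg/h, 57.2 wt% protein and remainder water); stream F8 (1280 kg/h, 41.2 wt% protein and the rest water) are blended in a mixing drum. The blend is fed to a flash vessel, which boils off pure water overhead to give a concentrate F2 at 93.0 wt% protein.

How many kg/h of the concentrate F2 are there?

2692 kg/h

protein entering = 2240×0.647 + 921×0.572 + 1280×0.412 = 2503.5 kg/h.
All protein reports to F2, so F2 = 2503.5/0.930 = 2691.9 kg/h.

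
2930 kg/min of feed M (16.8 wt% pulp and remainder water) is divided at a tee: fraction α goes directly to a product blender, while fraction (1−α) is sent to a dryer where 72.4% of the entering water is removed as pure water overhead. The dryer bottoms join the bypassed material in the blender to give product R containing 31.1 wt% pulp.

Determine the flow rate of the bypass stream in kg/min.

693.4 kg/min

All 2930×0.168 = 492.24 kg/min of pulp reaches R, so R = 492.24/0.311 = 1582.8 kg/min and vapour = 1347.2 kg/min.
The evaporator receives (1−α)·2930 of feed at 0.832 water and removes 0.724 of that water:
0.724×0.832×(1−α)×2930 = 1347.2
(1−α) = 1347.2/1764.9 = 0.7633;  α = 0.2367.
Bypass flow = 0.2367×2930 = 693.44 kg/min.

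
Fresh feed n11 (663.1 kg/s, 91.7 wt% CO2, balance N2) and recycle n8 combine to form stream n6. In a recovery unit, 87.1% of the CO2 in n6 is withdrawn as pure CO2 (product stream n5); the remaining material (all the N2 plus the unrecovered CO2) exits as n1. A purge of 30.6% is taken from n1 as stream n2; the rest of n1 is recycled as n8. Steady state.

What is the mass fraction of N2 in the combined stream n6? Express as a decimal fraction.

N2 enters only via n11 and leaves only via the purge: 663.1×0.083 = 0.306×(N2 in n1), and the recovery unit passes all N2, so N2 in n6 = N2 in n1 = 179.86 kg/s.
CO2 in n6: m_A = 663.1×0.917 + (1−0.306)·(1−0.871)·m_A, so m_A = 608.06/0.9105 = 667.85 kg/s.
n6 = 667.85 + 179.86 = 847.71 kg/s.
N2 fraction in n6 = 179.86/847.71 = 0.212.

0.212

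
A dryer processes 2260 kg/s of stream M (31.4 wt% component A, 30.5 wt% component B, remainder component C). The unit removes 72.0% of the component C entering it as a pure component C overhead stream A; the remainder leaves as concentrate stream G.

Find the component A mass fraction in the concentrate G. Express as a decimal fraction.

component A is not removed: 2260×0.314 = 709.64 kg/s of component A enters G.
component C entering = 2260×0.381 = 861.06 kg/s; overhead removed = 0.720×861.06 = 619.96 kg/s.
Concentrate = 2260 − 619.96 = 1640 kg/s.
Mass fraction = 709.64/1640 = 0.433.

0.433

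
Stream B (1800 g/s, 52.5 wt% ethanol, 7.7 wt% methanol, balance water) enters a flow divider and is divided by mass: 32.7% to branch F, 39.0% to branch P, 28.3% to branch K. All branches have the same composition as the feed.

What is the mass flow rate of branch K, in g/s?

509.4 g/s

Branch K flow = 0.283×1800 = 509.4 g/s.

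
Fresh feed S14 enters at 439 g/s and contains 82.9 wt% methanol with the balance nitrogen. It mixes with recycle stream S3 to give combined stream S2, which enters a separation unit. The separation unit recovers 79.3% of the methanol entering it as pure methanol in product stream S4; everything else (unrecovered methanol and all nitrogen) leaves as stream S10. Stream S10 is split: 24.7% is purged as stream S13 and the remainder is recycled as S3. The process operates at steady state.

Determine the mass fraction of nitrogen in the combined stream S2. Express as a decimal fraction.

nitrogen enters only via S14 and leaves only via the purge: 439×0.171 = 0.247×(nitrogen in S10), and the separation unit passes all nitrogen, so nitrogen in S2 = nitrogen in S10 = 303.92 g/s.
methanol in S2: m_A = 439×0.829 + (1−0.247)·(1−0.793)·m_A, so m_A = 363.93/0.8441 = 431.13 g/s.
S2 = 431.13 + 303.92 = 735.06 g/s.
nitrogen fraction in S2 = 303.92/735.06 = 0.4135.

0.4135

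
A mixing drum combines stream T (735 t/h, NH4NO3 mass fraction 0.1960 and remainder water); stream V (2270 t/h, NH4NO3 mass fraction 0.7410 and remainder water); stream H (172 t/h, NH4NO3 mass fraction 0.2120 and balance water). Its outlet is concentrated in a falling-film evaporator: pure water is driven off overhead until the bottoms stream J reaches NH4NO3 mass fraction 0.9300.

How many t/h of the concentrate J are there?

2003 t/h

NH4NO3 entering = 735×0.196 + 2270×0.741 + 172×0.212 = 1862.6 t/h.
All NH4NO3 reports to J, so J = 1862.6/0.930 = 2002.8 t/h.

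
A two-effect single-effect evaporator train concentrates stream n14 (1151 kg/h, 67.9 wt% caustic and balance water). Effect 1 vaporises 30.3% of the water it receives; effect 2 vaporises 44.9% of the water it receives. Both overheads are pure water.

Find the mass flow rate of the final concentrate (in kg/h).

water in feed = 1151×0.321 = 369.47 kg/h.
After stage 1: water left = (1−0.303)×369.47 = 257.52; stream total = 1039.1 kg/h.
After stage 2: water left = (1−0.449)×257.52 = 141.89; final concentrate = 923.42 kg/h.

923.4 kg/h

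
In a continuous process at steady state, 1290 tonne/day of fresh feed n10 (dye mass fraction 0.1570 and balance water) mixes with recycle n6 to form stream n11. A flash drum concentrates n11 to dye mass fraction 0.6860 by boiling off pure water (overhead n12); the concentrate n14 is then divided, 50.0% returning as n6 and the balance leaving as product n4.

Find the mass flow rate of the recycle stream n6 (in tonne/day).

Overall dye balance (none leaves overhead): dye in fresh feed = dye in product, i.e. 1290×0.157 = (1−0.500)·n14·0.686.
n14 = 202.53/(0.686×0.500) = 590.47 tonne/day.
Recycle n6 = 0.500×590.47 = 295.23 tonne/day.

295.2 tonne/day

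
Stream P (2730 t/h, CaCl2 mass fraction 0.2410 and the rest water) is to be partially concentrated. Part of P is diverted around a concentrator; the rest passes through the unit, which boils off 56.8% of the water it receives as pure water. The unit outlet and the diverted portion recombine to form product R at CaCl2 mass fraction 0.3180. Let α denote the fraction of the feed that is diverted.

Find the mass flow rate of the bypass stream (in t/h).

1197 t/h

All 2730×0.241 = 657.93 t/h of CaCl2 reaches R, so R = 657.93/0.318 = 2069 t/h and vapour = 661.04 t/h.
The evaporator receives (1−α)·2730 of feed at 0.759 water and removes 0.568 of that water:
0.568×0.759×(1−α)×2730 = 661.04
(1−α) = 661.04/1176.9 = 0.5617;  α = 0.4383.
Bypass flow = 0.4383×2730 = 1196.7 t/h.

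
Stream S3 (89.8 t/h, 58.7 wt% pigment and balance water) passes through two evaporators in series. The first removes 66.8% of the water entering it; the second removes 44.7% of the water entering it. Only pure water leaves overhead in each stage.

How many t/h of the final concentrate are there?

59.52 t/h

water in feed = 89.8×0.413 = 37.087 t/h.
After stage 1: water left = (1−0.668)×37.087 = 12.313; stream total = 65.026 t/h.
After stage 2: water left = (1−0.447)×12.313 = 6.8091; final concentrate = 59.522 t/h.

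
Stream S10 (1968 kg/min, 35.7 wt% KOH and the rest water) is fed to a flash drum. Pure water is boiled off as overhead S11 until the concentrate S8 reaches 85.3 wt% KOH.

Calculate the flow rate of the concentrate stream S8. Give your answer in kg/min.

KOH is conserved: 1968×0.357 = 702.58 kg/min all reports to the concentrate.
Concentrate = 702.58/(target fraction) = 823.65 kg/min.

823.7 kg/min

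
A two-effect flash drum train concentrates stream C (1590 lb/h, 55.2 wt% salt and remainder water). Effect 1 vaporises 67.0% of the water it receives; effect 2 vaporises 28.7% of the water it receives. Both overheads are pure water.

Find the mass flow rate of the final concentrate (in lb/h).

water in feed = 1590×0.448 = 712.32 lb/h.
After stage 1: water left = (1−0.670)×712.32 = 235.07; stream total = 1112.7 lb/h.
After stage 2: water left = (1−0.287)×235.07 = 167.6; final concentrate = 1045.3 lb/h.

1045 lb/h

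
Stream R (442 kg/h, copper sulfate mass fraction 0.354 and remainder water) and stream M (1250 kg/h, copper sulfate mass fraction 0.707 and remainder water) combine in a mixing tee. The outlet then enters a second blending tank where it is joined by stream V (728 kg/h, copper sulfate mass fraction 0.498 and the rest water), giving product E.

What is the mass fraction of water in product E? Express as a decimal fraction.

Overall, product flow = 2420 kg/h.
water in = 442×0.646 + 1250×0.293 + 728×0.502 = 1017.2 kg/h.
water fraction in E = 0.420.

0.420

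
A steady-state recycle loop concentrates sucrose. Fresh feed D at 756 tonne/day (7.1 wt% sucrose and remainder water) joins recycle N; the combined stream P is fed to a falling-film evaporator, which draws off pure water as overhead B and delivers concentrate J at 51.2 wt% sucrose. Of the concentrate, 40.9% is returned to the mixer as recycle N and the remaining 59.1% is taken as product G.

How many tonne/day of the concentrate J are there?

Overall sucrose balance (none leaves overhead): sucrose in fresh feed = sucrose in product, i.e. 756×0.071 = (1−0.409)·J·0.512.
J = 53.676/(0.512×0.591) = 177.39 tonne/day.

177.4 tonne/day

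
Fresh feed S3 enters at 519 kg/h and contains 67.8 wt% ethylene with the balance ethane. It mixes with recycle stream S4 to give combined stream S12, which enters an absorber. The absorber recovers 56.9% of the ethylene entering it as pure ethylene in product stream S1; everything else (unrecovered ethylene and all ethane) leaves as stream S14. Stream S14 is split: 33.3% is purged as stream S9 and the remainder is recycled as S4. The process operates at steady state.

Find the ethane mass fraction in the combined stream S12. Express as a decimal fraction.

ethane enters only via S3 and leaves only via the purge: 519×0.322 = 0.333×(ethane in S14), and the absorber passes all ethane, so ethane in S12 = ethane in S14 = 501.86 kg/h.
ethylene in S12: m_A = 519×0.678 + (1−0.333)·(1−0.569)·m_A, so m_A = 351.88/0.7125 = 493.85 kg/h.
S12 = 493.85 + 501.86 = 995.71 kg/h.
ethane fraction in S12 = 501.86/995.71 = 0.504.

0.504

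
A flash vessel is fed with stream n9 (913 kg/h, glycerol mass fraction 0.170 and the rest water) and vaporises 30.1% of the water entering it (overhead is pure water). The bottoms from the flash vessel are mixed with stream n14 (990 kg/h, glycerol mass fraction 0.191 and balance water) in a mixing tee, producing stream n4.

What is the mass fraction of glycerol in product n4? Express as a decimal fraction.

0.206

Vapour removed = 0.301×0.830×913 = 228.09 kg/h; concentrate = 684.91 kg/h.
glycerol reaching the mixer = 155.21 (from concentrate) + 990×0.191 = 344.3 kg/h.
Product flow = 684.91 + 990 = 1674.9 kg/h; glycerol fraction = 0.206.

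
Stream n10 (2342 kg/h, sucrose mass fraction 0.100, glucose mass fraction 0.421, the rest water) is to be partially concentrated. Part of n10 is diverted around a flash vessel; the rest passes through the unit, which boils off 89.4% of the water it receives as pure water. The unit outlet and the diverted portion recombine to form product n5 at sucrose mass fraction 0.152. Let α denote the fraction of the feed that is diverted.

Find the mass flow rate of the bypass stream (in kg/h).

All 2342×0.100 = 234.2 kg/h of sucrose reaches n5, so n5 = 234.2/0.152 = 1540.8 kg/h and vapour = 801.21 kg/h.
The evaporator receives (1−α)·2342 of feed at 0.479 water and removes 0.894 of that water:
0.894×0.479×(1−α)×2342 = 801.21
(1−α) = 801.21/1002.9 = 0.7989;  α = 0.2011.
Bypass flow = 0.2011×2342 = 471 kg/h.

471 kg/h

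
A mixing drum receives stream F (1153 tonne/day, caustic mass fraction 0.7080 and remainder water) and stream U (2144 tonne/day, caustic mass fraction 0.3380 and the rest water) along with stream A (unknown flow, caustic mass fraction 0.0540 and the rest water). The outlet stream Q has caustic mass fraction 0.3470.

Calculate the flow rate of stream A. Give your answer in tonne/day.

1355 tonne/day

Let A be the unknown flow. Total out = 3297 + A.
caustic balance: 1541 + 0.054·A = 0.347·(3297 + A)
(0.054 − 0.347)·A = 0.347×3297 − 1541 = -396.94
A = -396.94 / -0.293 = 1354.7 tonne/day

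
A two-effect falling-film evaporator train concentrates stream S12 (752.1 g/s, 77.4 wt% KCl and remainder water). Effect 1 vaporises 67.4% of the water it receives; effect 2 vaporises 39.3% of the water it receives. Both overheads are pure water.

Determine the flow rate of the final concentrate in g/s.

615.8 g/s

water in feed = 752.1×0.226 = 169.97 g/s.
After stage 1: water left = (1−0.674)×169.97 = 55.412; stream total = 637.54 g/s.
After stage 2: water left = (1−0.393)×55.412 = 33.635; final concentrate = 615.76 g/s.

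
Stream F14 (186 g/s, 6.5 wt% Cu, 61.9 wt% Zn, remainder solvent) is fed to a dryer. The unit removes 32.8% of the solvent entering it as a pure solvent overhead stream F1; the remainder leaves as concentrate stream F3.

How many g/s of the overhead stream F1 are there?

solvent entering = 186×0.316 = 58.776 g/s; overhead removed = 0.328×58.776 = 19.279 g/s.

19.28 g/s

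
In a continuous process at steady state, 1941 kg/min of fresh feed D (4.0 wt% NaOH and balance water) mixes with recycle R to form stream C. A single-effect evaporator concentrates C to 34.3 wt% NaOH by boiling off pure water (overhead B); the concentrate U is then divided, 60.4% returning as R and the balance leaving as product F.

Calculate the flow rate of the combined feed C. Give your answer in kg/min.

2286 kg/min

Overall NaOH balance (none leaves overhead): NaOH in fresh feed = NaOH in product, i.e. 1941×0.040 = (1−0.604)·U·0.343.
U = 77.64/(0.343×0.396) = 571.61 kg/min.
Recycle R = 0.604×571.61 = 345.25 kg/min.
Combined feed C = 1941 + 345.25 = 2286.2 kg/min.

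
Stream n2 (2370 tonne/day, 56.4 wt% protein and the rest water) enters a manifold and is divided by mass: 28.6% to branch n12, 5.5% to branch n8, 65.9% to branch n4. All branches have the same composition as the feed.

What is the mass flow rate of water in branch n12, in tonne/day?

Branch n12 total = 0.286×2370 = 677.82 tonne/day.
water in n12 = 0.436×677.82 = 295.53 tonne/day.

295.5 tonne/day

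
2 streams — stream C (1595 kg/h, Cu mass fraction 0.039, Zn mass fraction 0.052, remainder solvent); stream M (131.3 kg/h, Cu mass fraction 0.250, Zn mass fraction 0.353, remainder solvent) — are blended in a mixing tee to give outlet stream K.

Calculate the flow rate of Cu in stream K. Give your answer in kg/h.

Cu out = Cu in = 1595×0.039 + 131.3×0.250 = 95.03 kg/h.

95.03 kg/h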